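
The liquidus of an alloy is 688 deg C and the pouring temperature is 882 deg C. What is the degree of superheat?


Formula: Superheat = T_pour - T_melt
Superheat = 882 - 688 = 194 deg C

194 deg C


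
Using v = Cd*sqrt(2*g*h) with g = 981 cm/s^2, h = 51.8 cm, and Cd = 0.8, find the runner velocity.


Formula: v = Cd * sqrt(2 * g * h)  (Torricelli with discharge coefficient)
2*g*h = 2 * 981 * 51.8 = 101631.6 cm^2/s^2
sqrt(101631.6) = 318.79711 cm/s
v = 0.8 * 318.79711 = 255.0377 cm/s

Final answer: 255.0377 cm/s


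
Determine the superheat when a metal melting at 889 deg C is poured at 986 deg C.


Formula: Superheat = T_pour - T_melt
Superheat = 986 - 889 = 97 deg C


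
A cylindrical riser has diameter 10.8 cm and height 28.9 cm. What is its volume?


Formula: V = pi * (D/2)^2 * H  (cylinder volume)
Radius = D/2 = 10.8/2 = 5.4 cm
V = pi * 5.4^2 * 28.9 = 2647.4955 cm^3


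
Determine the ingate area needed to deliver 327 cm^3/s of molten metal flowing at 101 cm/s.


Formula: A_ingate = Q / v  (continuity equation)
A = 327 cm^3/s / 101 cm/s = 3.2376 cm^2


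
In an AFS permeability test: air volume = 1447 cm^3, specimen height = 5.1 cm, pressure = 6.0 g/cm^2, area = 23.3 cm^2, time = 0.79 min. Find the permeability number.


Formula: Permeability Number P = (V * H) / (p * A * t)
Numerator: V * H = 1447 * 5.1 = 7379.7
Denominator: p * A * t = 6.0 * 23.3 * 0.79 = 110.442
P = 7379.7 / 110.442 = 66.8197


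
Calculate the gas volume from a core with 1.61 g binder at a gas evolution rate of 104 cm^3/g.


Formula: V_gas = W_binder * gas_evolution_rate
V = 1.61 g * 104 cm^3/g = 167.4400 cm^3

167.4400 cm^3


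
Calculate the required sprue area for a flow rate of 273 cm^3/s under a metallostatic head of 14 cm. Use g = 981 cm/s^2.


Formula: v = sqrt(2*g*h), A = Q/v
Velocity: v = sqrt(2 * 981 * 14) = sqrt(27468) = 165.7347 cm/s
Sprue area: A = Q / v = 273 / 165.7347 = 1.6472 cm^2


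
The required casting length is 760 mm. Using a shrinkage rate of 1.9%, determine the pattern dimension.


Formula: L_pattern = L_casting * (1 + shrinkage_rate/100)
Shrinkage factor = 1 + 1.9/100 = 1.019
L_pattern = 760 mm * 1.019 = 774.4400 mm

774.4400 mm


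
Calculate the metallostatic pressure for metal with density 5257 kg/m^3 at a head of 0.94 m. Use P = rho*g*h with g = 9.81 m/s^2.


Formula: P = rho * g * h
rho * g = 5257 * 9.81 = 51571.17 N/m^3
P = 51571.17 * 0.94 = 48476.8998 Pa

48476.8998 Pa


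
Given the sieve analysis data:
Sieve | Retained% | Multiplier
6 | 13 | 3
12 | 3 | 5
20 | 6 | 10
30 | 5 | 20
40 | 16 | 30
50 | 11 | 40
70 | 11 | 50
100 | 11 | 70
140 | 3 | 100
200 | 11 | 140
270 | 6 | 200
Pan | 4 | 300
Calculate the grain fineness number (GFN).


Formula: GFN = sum(pct * multiplier) / sum(pct)
sum(pct * multiplier) = 6694
sum(pct) = 100
GFN = 6694 / 100 = 66.94

Final answer: 66.94


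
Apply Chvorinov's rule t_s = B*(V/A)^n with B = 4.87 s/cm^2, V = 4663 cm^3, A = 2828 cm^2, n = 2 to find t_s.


Formula: t_s = B * (V/A)^n  (Chvorinov's rule, n=2)
Modulus M = V/A = 4663/2828 = 1.648868 cm
M^2 = 1.648868^2 = 2.718766 cm^2
t_s = 4.87 * 2.718766 = 13.2404 s

Answer: 13.2404 s


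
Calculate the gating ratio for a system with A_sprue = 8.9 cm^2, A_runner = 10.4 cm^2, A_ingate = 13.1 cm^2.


Sprue:Runner:Ingate = 1 : 10.4/8.9 : 13.1/8.9 = 1:1.17:1.47


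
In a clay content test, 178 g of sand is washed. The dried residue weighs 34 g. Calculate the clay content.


Formula: Clay% = (W_total - W_washed) / W_total * 100
Clay mass = 178 - 34 = 144 g
Clay% = 144 / 178 * 100 = 80.8989%

80.8989%


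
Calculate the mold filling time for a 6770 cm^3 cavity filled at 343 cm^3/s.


Formula: t_fill = V_mold / Q_flow
t = 6770 cm^3 / 343 cm^3/s = 19.7376 s

19.7376 s


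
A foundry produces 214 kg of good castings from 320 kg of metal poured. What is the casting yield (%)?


Formula: Casting Yield = (W_good / W_total) * 100
Yield = (214 kg / 320 kg) * 100 = 66.8750%

Final answer: 66.8750%


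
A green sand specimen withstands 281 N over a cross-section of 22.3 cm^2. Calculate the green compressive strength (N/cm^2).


Formula: Compressive Strength = Force / Area
Strength = 281 N / 22.3 cm^2 = 12.6009 N/cm^2

12.6009 N/cm^2


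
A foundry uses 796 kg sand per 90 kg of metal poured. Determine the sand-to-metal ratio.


Formula: Sand-to-Metal Ratio = W_sand / W_metal
Ratio = 796 kg / 90 kg = 8.8444

Final answer: 8.8444


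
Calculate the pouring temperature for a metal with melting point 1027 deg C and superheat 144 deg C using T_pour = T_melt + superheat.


Formula: T_pour = T_melt + Superheat
T_pour = 1027 + 144 = 1171 deg C

1171 deg C


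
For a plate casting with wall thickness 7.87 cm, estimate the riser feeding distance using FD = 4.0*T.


Formula: FD = 4.0 * T  (riser feeding-distance rule)
FD = 4.0 * 7.87 cm = 31.4800 cm

Final answer: 31.4800 cm


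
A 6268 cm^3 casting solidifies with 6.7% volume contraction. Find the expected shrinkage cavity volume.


Formula: V_shrink = V_casting * shrinkage_pct / 100
V_shrink = 6268 cm^3 * 6.7 / 100 = 419.9560 cm^3

419.9560 cm^3


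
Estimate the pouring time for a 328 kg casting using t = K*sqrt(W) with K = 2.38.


Formula: t = K * sqrt(W)
sqrt(W) = sqrt(328) = 18.11077
t = 2.38 * 18.11077 = 43.1036 s

Final answer: 43.1036 s


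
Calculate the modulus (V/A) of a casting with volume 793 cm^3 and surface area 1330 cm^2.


Formula: Casting Modulus M = V / A
M = 793 cm^3 / 1330 cm^2 = 0.5962 cm

Answer: 0.5962 cm


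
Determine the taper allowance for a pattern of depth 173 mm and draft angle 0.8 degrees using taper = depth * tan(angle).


Formula: taper = depth * tan(draft_angle)
tan(0.8 deg) = 0.0139635
taper = 173 mm * 0.0139635 = 2.4157 mm


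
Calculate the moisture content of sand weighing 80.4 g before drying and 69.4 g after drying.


Formula: MC = (W_wet - W_dry) / W_wet * 100
Water mass = 80.4 - 69.4 = 11.0 g
MC = 11.0 / 80.4 * 100 = 13.6816%

13.6816%


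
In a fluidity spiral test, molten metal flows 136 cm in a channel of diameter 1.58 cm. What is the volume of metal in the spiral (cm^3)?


Formula: V = pi * (d/2)^2 * L  (cylinder volume)
Radius = 1.58/2 = 0.79 cm
V = pi * 0.79^2 * 136 = 266.6508 cm^3


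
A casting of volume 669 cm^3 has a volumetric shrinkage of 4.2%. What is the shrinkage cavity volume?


Formula: V_shrink = V_casting * shrinkage_pct / 100
V_shrink = 669 cm^3 * 4.2 / 100 = 28.0980 cm^3


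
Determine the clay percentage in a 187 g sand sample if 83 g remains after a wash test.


Formula: Clay% = (W_total - W_washed) / W_total * 100
Clay mass = 187 - 83 = 104 g
Clay% = 104 / 187 * 100 = 55.6150%

Answer: 55.6150%


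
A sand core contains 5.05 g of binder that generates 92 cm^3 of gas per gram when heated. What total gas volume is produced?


Formula: V_gas = W_binder * gas_evolution_rate
V = 5.05 g * 92 cm^3/g = 464.6000 cm^3


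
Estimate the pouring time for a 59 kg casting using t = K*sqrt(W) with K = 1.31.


Formula: t = K * sqrt(W)
sqrt(W) = sqrt(59) = 7.68115
t = 1.31 * 7.68115 = 10.0623 s

10.0623 s


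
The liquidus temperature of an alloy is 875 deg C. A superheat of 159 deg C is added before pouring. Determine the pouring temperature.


Formula: T_pour = T_melt + Superheat
T_pour = 875 + 159 = 1034 deg C

1034 deg C


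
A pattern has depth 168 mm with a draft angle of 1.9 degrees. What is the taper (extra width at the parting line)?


Formula: taper = depth * tan(draft_angle)
tan(1.9 deg) = 0.0331734
taper = 168 mm * 0.0331734 = 5.5731 mm

5.5731 mm


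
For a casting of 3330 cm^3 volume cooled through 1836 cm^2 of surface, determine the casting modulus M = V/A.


Formula: Casting Modulus M = V / A
M = 3330 cm^3 / 1836 cm^2 = 1.8137 cm

Answer: 1.8137 cm


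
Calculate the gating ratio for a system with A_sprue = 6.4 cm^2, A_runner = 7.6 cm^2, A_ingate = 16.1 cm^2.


Sprue:Runner:Ingate = 1 : 7.6/6.4 : 16.1/6.4 = 1:1.19:2.52


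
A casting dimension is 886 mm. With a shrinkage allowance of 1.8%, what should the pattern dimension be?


Formula: L_pattern = L_casting * (1 + shrinkage_rate/100)
Shrinkage factor = 1 + 1.8/100 = 1.018
L_pattern = 886 mm * 1.018 = 901.9480 mm

Answer: 901.9480 mm


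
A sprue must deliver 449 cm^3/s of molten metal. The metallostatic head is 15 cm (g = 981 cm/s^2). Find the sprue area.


Formula: v = sqrt(2*g*h), A = Q/v
Velocity: v = sqrt(2 * 981 * 15) = sqrt(29430) = 171.5517 cm/s
Sprue area: A = Q / v = 449 / 171.5517 = 2.6173 cm^2

Final answer: 2.6173 cm^2


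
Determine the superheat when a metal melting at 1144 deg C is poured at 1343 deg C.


Formula: Superheat = T_pour - T_melt
Superheat = 1343 - 1144 = 199 deg C

Answer: 199 deg C


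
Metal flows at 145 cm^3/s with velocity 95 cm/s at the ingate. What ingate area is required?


Formula: A_ingate = Q / v  (continuity equation)
A = 145 cm^3/s / 95 cm/s = 1.5263 cm^2

1.5263 cm^2


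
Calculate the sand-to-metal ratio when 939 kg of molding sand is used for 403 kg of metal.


Formula: Sand-to-Metal Ratio = W_sand / W_metal
Ratio = 939 kg / 403 kg = 2.3300

Answer: 2.3300


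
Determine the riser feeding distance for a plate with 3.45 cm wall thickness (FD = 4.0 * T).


Formula: FD = 4.0 * T  (riser feeding-distance rule)
FD = 4.0 * 3.45 cm = 13.8000 cm

Answer: 13.8000 cm


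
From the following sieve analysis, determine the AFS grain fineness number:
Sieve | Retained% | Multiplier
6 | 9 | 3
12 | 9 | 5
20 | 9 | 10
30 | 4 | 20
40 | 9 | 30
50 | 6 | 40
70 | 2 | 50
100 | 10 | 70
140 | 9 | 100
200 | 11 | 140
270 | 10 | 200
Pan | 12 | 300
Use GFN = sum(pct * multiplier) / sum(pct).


Formula: GFN = sum(pct * multiplier) / sum(pct)
sum(pct * multiplier) = 9592
sum(pct) = 100
GFN = 9592 / 100 = 95.92


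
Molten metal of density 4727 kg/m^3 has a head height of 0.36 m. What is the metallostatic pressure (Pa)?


Formula: P = rho * g * h
rho * g = 4727 * 9.81 = 46371.87 N/m^3
P = 46371.87 * 0.36 = 16693.8732 Pa

Final answer: 16693.8732 Pa


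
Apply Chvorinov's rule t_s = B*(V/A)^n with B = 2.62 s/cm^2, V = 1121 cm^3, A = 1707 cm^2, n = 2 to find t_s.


Formula: t_s = B * (V/A)^n  (Chvorinov's rule, n=2)
Modulus M = V/A = 1121/1707 = 0.656708 cm
M^2 = 0.656708^2 = 0.431265 cm^2
t_s = 2.62 * 0.431265 = 1.1299 s

Final answer: 1.1299 s


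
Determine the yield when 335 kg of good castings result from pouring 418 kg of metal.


Formula: Casting Yield = (W_good / W_total) * 100
Yield = (335 kg / 418 kg) * 100 = 80.1435%

80.1435%


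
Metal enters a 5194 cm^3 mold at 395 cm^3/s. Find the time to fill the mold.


Formula: t_fill = V_mold / Q_flow
t = 5194 cm^3 / 395 cm^3/s = 13.1494 s

Answer: 13.1494 s


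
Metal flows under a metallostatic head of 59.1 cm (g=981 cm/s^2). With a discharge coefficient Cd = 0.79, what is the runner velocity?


Formula: v = Cd * sqrt(2 * g * h)  (Torricelli with discharge coefficient)
2*g*h = 2 * 981 * 59.1 = 115954.2 cm^2/s^2
sqrt(115954.2) = 340.52048 cm/s
v = 0.79 * 340.52048 = 269.0112 cm/s

Answer: 269.0112 cm/s


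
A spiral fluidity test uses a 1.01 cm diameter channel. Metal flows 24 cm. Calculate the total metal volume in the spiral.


Formula: V = pi * (d/2)^2 * L  (cylinder volume)
Radius = 1.01/2 = 0.505 cm
V = pi * 0.505^2 * 24 = 19.2284 cm^3


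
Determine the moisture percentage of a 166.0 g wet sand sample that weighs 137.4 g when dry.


Formula: MC = (W_wet - W_dry) / W_wet * 100
Water mass = 166.0 - 137.4 = 28.6 g
MC = 28.6 / 166.0 * 100 = 17.2289%

Final answer: 17.2289%


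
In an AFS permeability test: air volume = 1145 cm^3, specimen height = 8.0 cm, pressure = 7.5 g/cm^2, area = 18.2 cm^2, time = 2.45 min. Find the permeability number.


Formula: Permeability Number P = (V * H) / (p * A * t)
Numerator: V * H = 1145 * 8.0 = 9160.0
Denominator: p * A * t = 7.5 * 18.2 * 2.45 = 334.425
P = 9160.0 / 334.425 = 27.3903

Final answer: 27.3903


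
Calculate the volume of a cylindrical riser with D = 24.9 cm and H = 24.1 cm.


Formula: V = pi * (D/2)^2 * H  (cylinder volume)
Radius = D/2 = 24.9/2 = 12.45 cm
V = pi * 12.45^2 * 24.1 = 11735.6086 cm^3


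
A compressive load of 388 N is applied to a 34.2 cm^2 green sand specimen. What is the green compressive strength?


Formula: Compressive Strength = Force / Area
Strength = 388 N / 34.2 cm^2 = 11.3450 N/cm^2


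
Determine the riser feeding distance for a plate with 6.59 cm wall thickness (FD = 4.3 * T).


Formula: FD = 4.3 * T  (riser feeding-distance rule)
FD = 4.3 * 6.59 cm = 28.3370 cm

Answer: 28.3370 cm


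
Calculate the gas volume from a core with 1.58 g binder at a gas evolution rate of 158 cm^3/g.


Formula: V_gas = W_binder * gas_evolution_rate
V = 1.58 g * 158 cm^3/g = 249.6400 cm^3

Answer: 249.6400 cm^3


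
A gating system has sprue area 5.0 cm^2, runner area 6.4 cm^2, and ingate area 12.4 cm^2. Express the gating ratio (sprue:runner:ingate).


Sprue:Runner:Ingate = 1 : 6.4/5.0 : 12.4/5.0 = 1:1.28:2.48

Answer: 1:1.28:2.48


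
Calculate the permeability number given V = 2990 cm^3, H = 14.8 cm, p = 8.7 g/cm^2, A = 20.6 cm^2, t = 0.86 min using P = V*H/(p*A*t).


Formula: Permeability Number P = (V * H) / (p * A * t)
Numerator: V * H = 2990 * 14.8 = 44252.0
Denominator: p * A * t = 8.7 * 20.6 * 0.86 = 154.1292
P = 44252.0 / 154.1292 = 287.1098

287.1098


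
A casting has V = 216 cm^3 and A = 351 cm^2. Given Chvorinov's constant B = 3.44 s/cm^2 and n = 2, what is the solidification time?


Formula: t_s = B * (V/A)^n  (Chvorinov's rule, n=2)
Modulus M = V/A = 216/351 = 0.615385 cm
M^2 = 0.615385^2 = 0.378699 cm^2
t_s = 3.44 * 0.378699 = 1.3027 s

Answer: 1.3027 s


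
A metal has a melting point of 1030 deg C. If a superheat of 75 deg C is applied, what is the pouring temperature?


Formula: T_pour = T_melt + Superheat
T_pour = 1030 + 75 = 1105 deg C

1105 deg C


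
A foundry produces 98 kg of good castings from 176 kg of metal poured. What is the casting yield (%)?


Formula: Casting Yield = (W_good / W_total) * 100
Yield = (98 kg / 176 kg) * 100 = 55.6818%

Answer: 55.6818%


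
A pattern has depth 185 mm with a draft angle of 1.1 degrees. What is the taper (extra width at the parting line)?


Formula: taper = depth * tan(draft_angle)
tan(1.1 deg) = 0.0192010
taper = 185 mm * 0.0192010 = 3.5522 mm

Answer: 3.5522 mm


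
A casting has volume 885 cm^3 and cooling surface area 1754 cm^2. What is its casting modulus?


Formula: Casting Modulus M = V / A
M = 885 cm^3 / 1754 cm^2 = 0.5046 cm

Final answer: 0.5046 cm


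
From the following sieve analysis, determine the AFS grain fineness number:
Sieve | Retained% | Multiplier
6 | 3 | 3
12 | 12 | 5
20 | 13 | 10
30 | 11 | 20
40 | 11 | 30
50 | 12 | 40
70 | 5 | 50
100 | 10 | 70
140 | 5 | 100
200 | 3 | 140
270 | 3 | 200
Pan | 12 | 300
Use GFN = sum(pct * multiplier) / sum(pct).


Formula: GFN = sum(pct * multiplier) / sum(pct)
sum(pct * multiplier) = 7299
sum(pct) = 100
GFN = 7299 / 100 = 72.99

Answer: 72.99


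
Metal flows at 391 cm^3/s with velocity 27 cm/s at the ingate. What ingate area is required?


Formula: A_ingate = Q / v  (continuity equation)
A = 391 cm^3/s / 27 cm/s = 14.4815 cm^2

14.4815 cm^2


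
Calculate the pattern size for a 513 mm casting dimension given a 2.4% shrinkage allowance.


Formula: L_pattern = L_casting * (1 + shrinkage_rate/100)
Shrinkage factor = 1 + 2.4/100 = 1.024
L_pattern = 513 mm * 1.024 = 525.3120 mm

Final answer: 525.3120 mm


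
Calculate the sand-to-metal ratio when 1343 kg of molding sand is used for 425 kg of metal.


Formula: Sand-to-Metal Ratio = W_sand / W_metal
Ratio = 1343 kg / 425 kg = 3.1600


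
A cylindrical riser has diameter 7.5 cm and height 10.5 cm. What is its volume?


Formula: V = pi * (D/2)^2 * H  (cylinder volume)
Radius = D/2 = 7.5/2 = 3.75 cm
V = pi * 3.75^2 * 10.5 = 463.8758 cm^3

463.8758 cm^3


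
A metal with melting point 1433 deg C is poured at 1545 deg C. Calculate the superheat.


Formula: Superheat = T_pour - T_melt
Superheat = 1545 - 1433 = 112 deg C

112 deg C


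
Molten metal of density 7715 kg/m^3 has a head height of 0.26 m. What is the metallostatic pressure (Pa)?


Formula: P = rho * g * h
rho * g = 7715 * 9.81 = 75684.15 N/m^3
P = 75684.15 * 0.26 = 19677.8790 Pa

19677.8790 Pa


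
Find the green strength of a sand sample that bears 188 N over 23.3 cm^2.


Formula: Compressive Strength = Force / Area
Strength = 188 N / 23.3 cm^2 = 8.0687 N/cm^2


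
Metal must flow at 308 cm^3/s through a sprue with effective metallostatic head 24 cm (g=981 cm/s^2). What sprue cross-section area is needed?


Formula: v = sqrt(2*g*h), A = Q/v
Velocity: v = sqrt(2 * 981 * 24) = sqrt(47088) = 216.9977 cm/s
Sprue area: A = Q / v = 308 / 216.9977 = 1.4194 cm^2

Answer: 1.4194 cm^2


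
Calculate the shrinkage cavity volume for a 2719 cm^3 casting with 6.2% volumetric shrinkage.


Formula: V_shrink = V_casting * shrinkage_pct / 100
V_shrink = 2719 cm^3 * 6.2 / 100 = 168.5780 cm^3

168.5780 cm^3


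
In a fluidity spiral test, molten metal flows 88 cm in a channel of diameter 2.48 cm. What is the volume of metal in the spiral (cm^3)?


Formula: V = pi * (d/2)^2 * L  (cylinder volume)
Radius = 2.48/2 = 1.24 cm
V = pi * 1.24^2 * 88 = 425.0851 cm^3

425.0851 cm^3


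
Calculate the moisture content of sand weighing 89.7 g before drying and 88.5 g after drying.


Formula: MC = (W_wet - W_dry) / W_wet * 100
Water mass = 89.7 - 88.5 = 1.2 g
MC = 1.2 / 89.7 * 100 = 1.3378%

Final answer: 1.3378%


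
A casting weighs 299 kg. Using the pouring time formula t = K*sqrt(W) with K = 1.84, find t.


Formula: t = K * sqrt(W)
sqrt(W) = sqrt(299) = 17.29162
t = 1.84 * 17.29162 = 31.8166 s

Answer: 31.8166 s


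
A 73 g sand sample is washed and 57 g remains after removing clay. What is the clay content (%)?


Formula: Clay% = (W_total - W_washed) / W_total * 100
Clay mass = 73 - 57 = 16 g
Clay% = 16 / 73 * 100 = 21.9178%


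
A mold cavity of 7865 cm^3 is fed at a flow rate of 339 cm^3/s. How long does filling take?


Formula: t_fill = V_mold / Q_flow
t = 7865 cm^3 / 339 cm^3/s = 23.2006 s

23.2006 s


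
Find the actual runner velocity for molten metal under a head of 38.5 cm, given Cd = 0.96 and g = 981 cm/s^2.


Formula: v = Cd * sqrt(2 * g * h)  (Torricelli with discharge coefficient)
2*g*h = 2 * 981 * 38.5 = 75537.0 cm^2/s^2
sqrt(75537.0) = 274.83995 cm/s
v = 0.96 * 274.83995 = 263.8464 cm/s

263.8464 cm/s


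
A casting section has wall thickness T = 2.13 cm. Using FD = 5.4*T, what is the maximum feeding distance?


Formula: FD = 5.4 * T  (riser feeding-distance rule)
FD = 5.4 * 2.13 cm = 11.5020 cm

Answer: 11.5020 cm


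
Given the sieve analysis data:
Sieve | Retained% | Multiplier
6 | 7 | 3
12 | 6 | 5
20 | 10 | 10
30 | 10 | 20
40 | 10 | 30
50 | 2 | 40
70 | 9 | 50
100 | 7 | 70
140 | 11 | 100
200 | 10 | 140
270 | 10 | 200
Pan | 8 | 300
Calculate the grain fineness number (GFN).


Formula: GFN = sum(pct * multiplier) / sum(pct)
sum(pct * multiplier) = 8571
sum(pct) = 100
GFN = 8571 / 100 = 85.71


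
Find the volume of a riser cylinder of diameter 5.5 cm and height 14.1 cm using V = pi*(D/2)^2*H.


Formula: V = pi * (D/2)^2 * H  (cylinder volume)
Radius = D/2 = 5.5/2 = 2.75 cm
V = pi * 2.75^2 * 14.1 = 334.9920 cm^3

Final answer: 334.9920 cm^3


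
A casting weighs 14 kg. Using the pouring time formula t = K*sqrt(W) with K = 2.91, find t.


Formula: t = K * sqrt(W)
sqrt(W) = sqrt(14) = 3.74166
t = 2.91 * 3.74166 = 10.8882 s

Final answer: 10.8882 s


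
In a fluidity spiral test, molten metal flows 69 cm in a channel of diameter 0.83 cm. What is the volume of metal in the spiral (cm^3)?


Formula: V = pi * (d/2)^2 * L  (cylinder volume)
Radius = 0.83/2 = 0.415 cm
V = pi * 0.415^2 * 69 = 37.3332 cm^3

Answer: 37.3332 cm^3


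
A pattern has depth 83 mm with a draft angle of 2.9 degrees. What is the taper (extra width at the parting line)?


Formula: taper = depth * tan(draft_angle)
tan(2.9 deg) = 0.0506578
taper = 83 mm * 0.0506578 = 4.2046 mm

4.2046 mm


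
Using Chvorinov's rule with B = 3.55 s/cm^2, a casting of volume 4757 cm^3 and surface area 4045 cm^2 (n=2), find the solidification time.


Formula: t_s = B * (V/A)^n  (Chvorinov's rule, n=2)
Modulus M = V/A = 4757/4045 = 1.176020 cm
M^2 = 1.176020^2 = 1.383023 cm^2
t_s = 3.55 * 1.383023 = 4.9097 s

Final answer: 4.9097 s


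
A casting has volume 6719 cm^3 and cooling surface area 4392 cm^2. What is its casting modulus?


Formula: Casting Modulus M = V / A
M = 6719 cm^3 / 4392 cm^2 = 1.5298 cm

1.5298 cm


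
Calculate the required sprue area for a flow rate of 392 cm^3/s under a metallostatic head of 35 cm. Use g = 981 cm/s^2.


Formula: v = sqrt(2*g*h), A = Q/v
Velocity: v = sqrt(2 * 981 * 35) = sqrt(68670) = 262.0496 cm/s
Sprue area: A = Q / v = 392 / 262.0496 = 1.4959 cm^2

Answer: 1.4959 cm^2


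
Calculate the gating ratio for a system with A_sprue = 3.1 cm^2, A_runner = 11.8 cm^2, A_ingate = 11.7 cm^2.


Sprue:Runner:Ingate = 1 : 11.8/3.1 : 11.7/3.1 = 1:3.81:3.77


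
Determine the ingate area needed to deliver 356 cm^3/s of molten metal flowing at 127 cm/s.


Formula: A_ingate = Q / v  (continuity equation)
A = 356 cm^3/s / 127 cm/s = 2.8031 cm^2


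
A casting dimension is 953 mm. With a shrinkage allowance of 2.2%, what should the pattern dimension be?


Formula: L_pattern = L_casting * (1 + shrinkage_rate/100)
Shrinkage factor = 1 + 2.2/100 = 1.022
L_pattern = 953 mm * 1.022 = 973.9660 mm

973.9660 mm


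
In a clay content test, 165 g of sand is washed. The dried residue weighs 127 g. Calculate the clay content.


Formula: Clay% = (W_total - W_washed) / W_total * 100
Clay mass = 165 - 127 = 38 g
Clay% = 38 / 165 * 100 = 23.0303%


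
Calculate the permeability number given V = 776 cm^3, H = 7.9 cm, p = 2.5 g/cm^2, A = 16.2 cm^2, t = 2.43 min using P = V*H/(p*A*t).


Formula: Permeability Number P = (V * H) / (p * A * t)
Numerator: V * H = 776 * 7.9 = 6130.4
Denominator: p * A * t = 2.5 * 16.2 * 2.43 = 98.415
P = 6130.4 / 98.415 = 62.2913


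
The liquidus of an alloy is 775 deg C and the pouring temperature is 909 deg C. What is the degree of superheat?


Formula: Superheat = T_pour - T_melt
Superheat = 909 - 775 = 134 deg C


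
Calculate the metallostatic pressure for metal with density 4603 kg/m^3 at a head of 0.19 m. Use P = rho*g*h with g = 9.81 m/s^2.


Formula: P = rho * g * h
rho * g = 4603 * 9.81 = 45155.43 N/m^3
P = 45155.43 * 0.19 = 8579.5317 Pa

Answer: 8579.5317 Pa


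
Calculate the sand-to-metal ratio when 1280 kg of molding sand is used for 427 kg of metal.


Formula: Sand-to-Metal Ratio = W_sand / W_metal
Ratio = 1280 kg / 427 kg = 2.9977

Final answer: 2.9977


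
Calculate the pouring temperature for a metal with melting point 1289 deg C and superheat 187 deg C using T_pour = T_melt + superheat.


Formula: T_pour = T_melt + Superheat
T_pour = 1289 + 187 = 1476 deg C

Final answer: 1476 deg C


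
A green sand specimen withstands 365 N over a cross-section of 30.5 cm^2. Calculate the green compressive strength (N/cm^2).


Formula: Compressive Strength = Force / Area
Strength = 365 N / 30.5 cm^2 = 11.9672 N/cm^2

Final answer: 11.9672 N/cm^2


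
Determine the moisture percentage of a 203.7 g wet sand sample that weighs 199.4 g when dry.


Formula: MC = (W_wet - W_dry) / W_wet * 100
Water mass = 203.7 - 199.4 = 4.3 g
MC = 4.3 / 203.7 * 100 = 2.1109%

Final answer: 2.1109%


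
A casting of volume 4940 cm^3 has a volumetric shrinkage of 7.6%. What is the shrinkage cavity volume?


Formula: V_shrink = V_casting * shrinkage_pct / 100
V_shrink = 4940 cm^3 * 7.6 / 100 = 375.4400 cm^3


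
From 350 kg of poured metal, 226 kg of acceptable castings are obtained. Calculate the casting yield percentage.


Formula: Casting Yield = (W_good / W_total) * 100
Yield = (226 kg / 350 kg) * 100 = 64.5714%

Answer: 64.5714%


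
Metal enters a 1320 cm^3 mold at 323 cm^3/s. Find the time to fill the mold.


Formula: t_fill = V_mold / Q_flow
t = 1320 cm^3 / 323 cm^3/s = 4.0867 s

Final answer: 4.0867 s


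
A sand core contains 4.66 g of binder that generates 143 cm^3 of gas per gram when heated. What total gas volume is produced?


Formula: V_gas = W_binder * gas_evolution_rate
V = 4.66 g * 143 cm^3/g = 666.3800 cm^3

Final answer: 666.3800 cm^3


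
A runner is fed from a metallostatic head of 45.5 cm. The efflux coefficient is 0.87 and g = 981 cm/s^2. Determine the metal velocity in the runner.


Formula: v = Cd * sqrt(2 * g * h)  (Torricelli with discharge coefficient)
2*g*h = 2 * 981 * 45.5 = 89271.0 cm^2/s^2
sqrt(89271.0) = 298.78253 cm/s
v = 0.87 * 298.78253 = 259.9408 cm/s


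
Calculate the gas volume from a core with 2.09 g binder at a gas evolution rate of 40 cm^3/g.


Formula: V_gas = W_binder * gas_evolution_rate
V = 2.09 g * 40 cm^3/g = 83.6000 cm^3

83.6000 cm^3


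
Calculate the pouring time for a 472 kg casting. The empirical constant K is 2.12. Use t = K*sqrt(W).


Formula: t = K * sqrt(W)
sqrt(W) = sqrt(472) = 21.72556
t = 2.12 * 21.72556 = 46.0582 s

Final answer: 46.0582 s


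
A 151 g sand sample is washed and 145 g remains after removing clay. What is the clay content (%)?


Formula: Clay% = (W_total - W_washed) / W_total * 100
Clay mass = 151 - 145 = 6 g
Clay% = 6 / 151 * 100 = 3.9735%

Final answer: 3.9735%


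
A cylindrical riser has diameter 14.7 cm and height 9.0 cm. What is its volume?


Formula: V = pi * (D/2)^2 * H  (cylinder volume)
Radius = D/2 = 14.7/2 = 7.35 cm
V = pi * 7.35^2 * 9.0 = 1527.4502 cm^3


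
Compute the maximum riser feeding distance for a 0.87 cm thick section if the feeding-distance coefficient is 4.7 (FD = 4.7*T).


Formula: FD = 4.7 * T  (riser feeding-distance rule)
FD = 4.7 * 0.87 cm = 4.0890 cm

Answer: 4.0890 cm


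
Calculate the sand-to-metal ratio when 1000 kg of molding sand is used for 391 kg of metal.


Formula: Sand-to-Metal Ratio = W_sand / W_metal
Ratio = 1000 kg / 391 kg = 2.5575

Answer: 2.5575


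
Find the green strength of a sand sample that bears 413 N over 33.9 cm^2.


Formula: Compressive Strength = Force / Area
Strength = 413 N / 33.9 cm^2 = 12.1829 N/cm^2

12.1829 N/cm^2


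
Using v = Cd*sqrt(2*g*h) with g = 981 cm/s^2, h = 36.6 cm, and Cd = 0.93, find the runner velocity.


Formula: v = Cd * sqrt(2 * g * h)  (Torricelli with discharge coefficient)
2*g*h = 2 * 981 * 36.6 = 71809.2 cm^2/s^2
sqrt(71809.2) = 267.97239 cm/s
v = 0.93 * 267.97239 = 249.2143 cm/s

249.2143 cm/s


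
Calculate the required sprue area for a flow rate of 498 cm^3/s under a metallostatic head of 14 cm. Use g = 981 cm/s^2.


Formula: v = sqrt(2*g*h), A = Q/v
Velocity: v = sqrt(2 * 981 * 14) = sqrt(27468) = 165.7347 cm/s
Sprue area: A = Q / v = 498 / 165.7347 = 3.0048 cm^2

3.0048 cm^2


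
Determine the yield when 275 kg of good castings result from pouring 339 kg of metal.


Formula: Casting Yield = (W_good / W_total) * 100
Yield = (275 kg / 339 kg) * 100 = 81.1209%

Final answer: 81.1209%


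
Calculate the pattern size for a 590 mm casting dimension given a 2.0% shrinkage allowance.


Formula: L_pattern = L_casting * (1 + shrinkage_rate/100)
Shrinkage factor = 1 + 2.0/100 = 1.02
L_pattern = 590 mm * 1.02 = 601.8000 mm


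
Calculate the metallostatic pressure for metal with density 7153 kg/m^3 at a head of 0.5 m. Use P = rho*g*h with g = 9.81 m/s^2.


Formula: P = rho * g * h
rho * g = 7153 * 9.81 = 70170.93 N/m^3
P = 70170.93 * 0.5 = 35085.4650 Pa

Final answer: 35085.4650 Pa


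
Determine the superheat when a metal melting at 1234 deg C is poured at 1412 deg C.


Formula: Superheat = T_pour - T_melt
Superheat = 1412 - 1234 = 178 deg C

Answer: 178 deg C


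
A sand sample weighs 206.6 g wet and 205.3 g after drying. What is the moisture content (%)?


Formula: MC = (W_wet - W_dry) / W_wet * 100
Water mass = 206.6 - 205.3 = 1.3 g
MC = 1.3 / 206.6 * 100 = 0.6292%


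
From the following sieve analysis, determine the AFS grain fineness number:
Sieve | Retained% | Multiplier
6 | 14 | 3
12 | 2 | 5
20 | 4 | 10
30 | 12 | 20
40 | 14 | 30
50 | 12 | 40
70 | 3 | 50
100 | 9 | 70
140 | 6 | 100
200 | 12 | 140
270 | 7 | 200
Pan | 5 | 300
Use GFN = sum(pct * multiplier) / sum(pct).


Formula: GFN = sum(pct * multiplier) / sum(pct)
sum(pct * multiplier) = 7192
sum(pct) = 100
GFN = 7192 / 100 = 71.92

Answer: 71.92


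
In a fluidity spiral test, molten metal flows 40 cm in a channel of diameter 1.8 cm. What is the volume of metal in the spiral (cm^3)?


Formula: V = pi * (d/2)^2 * L  (cylinder volume)
Radius = 1.8/2 = 0.9 cm
V = pi * 0.9^2 * 40 = 101.7876 cm^3


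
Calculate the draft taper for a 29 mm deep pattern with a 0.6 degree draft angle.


Formula: taper = depth * tan(draft_angle)
tan(0.6 deg) = 0.0104724
taper = 29 mm * 0.0104724 = 0.3037 mm

Final answer: 0.3037 mm


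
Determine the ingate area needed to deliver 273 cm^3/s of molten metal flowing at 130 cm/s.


Formula: A_ingate = Q / v  (continuity equation)
A = 273 cm^3/s / 130 cm/s = 2.1000 cm^2

2.1000 cm^2


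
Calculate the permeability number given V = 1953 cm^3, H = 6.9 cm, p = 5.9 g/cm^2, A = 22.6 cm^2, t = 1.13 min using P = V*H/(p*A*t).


Formula: Permeability Number P = (V * H) / (p * A * t)
Numerator: V * H = 1953 * 6.9 = 13475.7
Denominator: p * A * t = 5.9 * 22.6 * 1.13 = 150.6742
P = 13475.7 / 150.6742 = 89.4360

Final answer: 89.4360


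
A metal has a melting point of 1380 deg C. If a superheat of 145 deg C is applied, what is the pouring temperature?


Formula: T_pour = T_melt + Superheat
T_pour = 1380 + 145 = 1525 deg C


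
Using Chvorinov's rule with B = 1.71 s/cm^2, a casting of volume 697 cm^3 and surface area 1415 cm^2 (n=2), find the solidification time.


Formula: t_s = B * (V/A)^n  (Chvorinov's rule, n=2)
Modulus M = V/A = 697/1415 = 0.492580 cm
M^2 = 0.492580^2 = 0.242635 cm^2
t_s = 1.71 * 0.242635 = 0.4149 s

Final answer: 0.4149 s


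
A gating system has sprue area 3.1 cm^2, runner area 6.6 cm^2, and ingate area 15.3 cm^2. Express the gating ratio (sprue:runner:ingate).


Sprue:Runner:Ingate = 1 : 6.6/3.1 : 15.3/3.1 = 1:2.13:4.94

Final answer: 1:2.13:4.94


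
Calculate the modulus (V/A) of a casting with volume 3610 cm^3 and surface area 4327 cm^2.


Formula: Casting Modulus M = V / A
M = 3610 cm^3 / 4327 cm^2 = 0.8343 cm

Final answer: 0.8343 cm


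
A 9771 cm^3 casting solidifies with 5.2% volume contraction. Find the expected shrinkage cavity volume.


Formula: V_shrink = V_casting * shrinkage_pct / 100
V_shrink = 9771 cm^3 * 5.2 / 100 = 508.0920 cm^3

508.0920 cm^3


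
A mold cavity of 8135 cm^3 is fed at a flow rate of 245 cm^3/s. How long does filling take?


Formula: t_fill = V_mold / Q_flow
t = 8135 cm^3 / 245 cm^3/s = 33.2041 s

33.2041 s


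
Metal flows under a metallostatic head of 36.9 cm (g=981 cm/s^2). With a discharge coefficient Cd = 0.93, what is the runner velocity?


Formula: v = Cd * sqrt(2 * g * h)  (Torricelli with discharge coefficient)
2*g*h = 2 * 981 * 36.9 = 72397.8 cm^2/s^2
sqrt(72397.8) = 269.06839 cm/s
v = 0.93 * 269.06839 = 250.2336 cm/s

250.2336 cm/s


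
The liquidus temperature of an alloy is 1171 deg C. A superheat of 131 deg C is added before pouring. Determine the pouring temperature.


Formula: T_pour = T_melt + Superheat
T_pour = 1171 + 131 = 1302 deg C

Answer: 1302 deg C


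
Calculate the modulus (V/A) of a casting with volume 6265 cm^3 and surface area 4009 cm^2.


Formula: Casting Modulus M = V / A
M = 6265 cm^3 / 4009 cm^2 = 1.5627 cm


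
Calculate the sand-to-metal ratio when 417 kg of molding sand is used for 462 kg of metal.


Formula: Sand-to-Metal Ratio = W_sand / W_metal
Ratio = 417 kg / 462 kg = 0.9026

Final answer: 0.9026


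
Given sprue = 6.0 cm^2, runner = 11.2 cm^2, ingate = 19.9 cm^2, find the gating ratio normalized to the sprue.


Sprue:Runner:Ingate = 1 : 11.2/6.0 : 19.9/6.0 = 1:1.87:3.32

Final answer: 1:1.87:3.32


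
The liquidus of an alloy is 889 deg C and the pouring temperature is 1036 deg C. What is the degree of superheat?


Formula: Superheat = T_pour - T_melt
Superheat = 1036 - 889 = 147 deg C


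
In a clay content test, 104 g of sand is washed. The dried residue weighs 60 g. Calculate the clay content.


Formula: Clay% = (W_total - W_washed) / W_total * 100
Clay mass = 104 - 60 = 44 g
Clay% = 44 / 104 * 100 = 42.3077%

42.3077%


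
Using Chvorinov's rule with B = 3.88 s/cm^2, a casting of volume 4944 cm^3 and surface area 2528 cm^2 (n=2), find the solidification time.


Formula: t_s = B * (V/A)^n  (Chvorinov's rule, n=2)
Modulus M = V/A = 4944/2528 = 1.955696 cm
M^2 = 1.955696^2 = 3.824747 cm^2
t_s = 3.88 * 3.824747 = 14.8400 s

14.8400 s


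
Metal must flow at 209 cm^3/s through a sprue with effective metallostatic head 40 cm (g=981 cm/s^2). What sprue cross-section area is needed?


Formula: v = sqrt(2*g*h), A = Q/v
Velocity: v = sqrt(2 * 981 * 40) = sqrt(78480) = 280.1428 cm/s
Sprue area: A = Q / v = 209 / 280.1428 = 0.7460 cm^2

Answer: 0.7460 cm^2


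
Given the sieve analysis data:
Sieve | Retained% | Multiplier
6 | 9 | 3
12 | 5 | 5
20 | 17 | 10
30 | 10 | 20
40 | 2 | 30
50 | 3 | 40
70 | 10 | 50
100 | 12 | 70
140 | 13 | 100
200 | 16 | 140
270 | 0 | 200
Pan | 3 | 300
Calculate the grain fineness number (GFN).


Formula: GFN = sum(pct * multiplier) / sum(pct)
sum(pct * multiplier) = 6382
sum(pct) = 100
GFN = 6382 / 100 = 63.82


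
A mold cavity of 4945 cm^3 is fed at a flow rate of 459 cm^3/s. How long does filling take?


Formula: t_fill = V_mold / Q_flow
t = 4945 cm^3 / 459 cm^3/s = 10.7734 s

Answer: 10.7734 s


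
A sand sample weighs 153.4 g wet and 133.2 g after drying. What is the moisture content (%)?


Formula: MC = (W_wet - W_dry) / W_wet * 100
Water mass = 153.4 - 133.2 = 20.2 g
MC = 20.2 / 153.4 * 100 = 13.1682%

Answer: 13.1682%


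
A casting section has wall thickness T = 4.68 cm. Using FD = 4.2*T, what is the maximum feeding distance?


Formula: FD = 4.2 * T  (riser feeding-distance rule)
FD = 4.2 * 4.68 cm = 19.6560 cm


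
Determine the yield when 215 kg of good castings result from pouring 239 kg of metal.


Formula: Casting Yield = (W_good / W_total) * 100
Yield = (215 kg / 239 kg) * 100 = 89.9582%

Final answer: 89.9582%


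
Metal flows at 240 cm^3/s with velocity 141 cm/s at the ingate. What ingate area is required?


Formula: A_ingate = Q / v  (continuity equation)
A = 240 cm^3/s / 141 cm/s = 1.7021 cm^2

Final answer: 1.7021 cm^2


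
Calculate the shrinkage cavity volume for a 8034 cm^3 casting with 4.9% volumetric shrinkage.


Formula: V_shrink = V_casting * shrinkage_pct / 100
V_shrink = 8034 cm^3 * 4.9 / 100 = 393.6660 cm^3

Final answer: 393.6660 cm^3


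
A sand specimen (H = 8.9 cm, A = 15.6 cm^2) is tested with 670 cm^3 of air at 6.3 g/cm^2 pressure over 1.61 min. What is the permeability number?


Formula: Permeability Number P = (V * H) / (p * A * t)
Numerator: V * H = 670 * 8.9 = 5963.0
Denominator: p * A * t = 6.3 * 15.6 * 1.61 = 158.2308
P = 5963.0 / 158.2308 = 37.6855


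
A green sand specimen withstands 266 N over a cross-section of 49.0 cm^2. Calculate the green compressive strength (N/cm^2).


Formula: Compressive Strength = Force / Area
Strength = 266 N / 49.0 cm^2 = 5.4286 N/cm^2

Answer: 5.4286 N/cm^2


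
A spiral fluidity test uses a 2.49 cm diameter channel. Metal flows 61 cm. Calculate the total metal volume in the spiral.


Formula: V = pi * (d/2)^2 * L  (cylinder volume)
Radius = 2.49/2 = 1.245 cm
V = pi * 1.245^2 * 61 = 297.0424 cm^3

Answer: 297.0424 cm^3


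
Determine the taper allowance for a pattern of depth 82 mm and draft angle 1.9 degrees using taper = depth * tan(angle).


Formula: taper = depth * tan(draft_angle)
tan(1.9 deg) = 0.0331734
taper = 82 mm * 0.0331734 = 2.7202 mm

Final answer: 2.7202 mm


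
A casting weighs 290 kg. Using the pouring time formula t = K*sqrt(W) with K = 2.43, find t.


Formula: t = K * sqrt(W)
sqrt(W) = sqrt(290) = 17.02939
t = 2.43 * 17.02939 = 41.3814 s

Final answer: 41.3814 s


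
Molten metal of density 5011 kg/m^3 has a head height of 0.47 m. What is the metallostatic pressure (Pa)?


Formula: P = rho * g * h
rho * g = 5011 * 9.81 = 49157.91 N/m^3
P = 49157.91 * 0.47 = 23104.2177 Pa

Answer: 23104.2177 Pa


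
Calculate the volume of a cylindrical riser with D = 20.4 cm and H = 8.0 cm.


Formula: V = pi * (D/2)^2 * H  (cylinder volume)
Radius = D/2 = 20.4/2 = 10.2 cm
V = pi * 10.2^2 * 8.0 = 2614.8104 cm^3

Final answer: 2614.8104 cm^3


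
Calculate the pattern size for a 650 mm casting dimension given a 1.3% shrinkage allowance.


Formula: L_pattern = L_casting * (1 + shrinkage_rate/100)
Shrinkage factor = 1 + 1.3/100 = 1.013
L_pattern = 650 mm * 1.013 = 658.4500 mm

Answer: 658.4500 mm


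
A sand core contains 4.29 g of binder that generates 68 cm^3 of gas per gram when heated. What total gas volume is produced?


Formula: V_gas = W_binder * gas_evolution_rate
V = 4.29 g * 68 cm^3/g = 291.7200 cm^3

Final answer: 291.7200 cm^3


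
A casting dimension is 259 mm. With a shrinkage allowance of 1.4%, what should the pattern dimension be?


Formula: L_pattern = L_casting * (1 + shrinkage_rate/100)
Shrinkage factor = 1 + 1.4/100 = 1.014
L_pattern = 259 mm * 1.014 = 262.6260 mm

262.6260 mm


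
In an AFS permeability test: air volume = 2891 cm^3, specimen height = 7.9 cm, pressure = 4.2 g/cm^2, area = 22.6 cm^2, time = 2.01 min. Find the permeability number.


Formula: Permeability Number P = (V * H) / (p * A * t)
Numerator: V * H = 2891 * 7.9 = 22838.9
Denominator: p * A * t = 4.2 * 22.6 * 2.01 = 190.7892
P = 22838.9 / 190.7892 = 119.7075

Final answer: 119.7075


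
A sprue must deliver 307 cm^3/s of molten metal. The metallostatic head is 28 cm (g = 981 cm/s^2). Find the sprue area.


Formula: v = sqrt(2*g*h), A = Q/v
Velocity: v = sqrt(2 * 981 * 28) = sqrt(54936) = 234.3843 cm/s
Sprue area: A = Q / v = 307 / 234.3843 = 1.3098 cm^2

1.3098 cm^2


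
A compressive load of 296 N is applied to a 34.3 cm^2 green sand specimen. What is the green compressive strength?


Formula: Compressive Strength = Force / Area
Strength = 296 N / 34.3 cm^2 = 8.6297 N/cm^2

8.6297 N/cm^2


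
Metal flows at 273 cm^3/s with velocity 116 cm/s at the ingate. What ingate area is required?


Formula: A_ingate = Q / v  (continuity equation)
A = 273 cm^3/s / 116 cm/s = 2.3534 cm^2


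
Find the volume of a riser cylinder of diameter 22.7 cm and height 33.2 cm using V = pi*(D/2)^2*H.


Formula: V = pi * (D/2)^2 * H  (cylinder volume)
Radius = D/2 = 22.7/2 = 11.35 cm
V = pi * 11.35^2 * 33.2 = 13436.2996 cm^3


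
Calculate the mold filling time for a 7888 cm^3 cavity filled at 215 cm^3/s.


Formula: t_fill = V_mold / Q_flow
t = 7888 cm^3 / 215 cm^3/s = 36.6884 s


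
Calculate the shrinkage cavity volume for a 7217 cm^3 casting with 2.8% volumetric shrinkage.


Formula: V_shrink = V_casting * shrinkage_pct / 100
V_shrink = 7217 cm^3 * 2.8 / 100 = 202.0760 cm^3

202.0760 cm^3


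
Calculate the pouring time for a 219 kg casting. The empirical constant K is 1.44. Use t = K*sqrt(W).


Formula: t = K * sqrt(W)
sqrt(W) = sqrt(219) = 14.79865
t = 1.44 * 14.79865 = 21.3101 s


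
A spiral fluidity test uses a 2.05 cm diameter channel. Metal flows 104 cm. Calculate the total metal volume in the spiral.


Formula: V = pi * (d/2)^2 * L  (cylinder volume)
Radius = 2.05/2 = 1.025 cm
V = pi * 1.025^2 * 104 = 343.2661 cm^3

Final answer: 343.2661 cm^3
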